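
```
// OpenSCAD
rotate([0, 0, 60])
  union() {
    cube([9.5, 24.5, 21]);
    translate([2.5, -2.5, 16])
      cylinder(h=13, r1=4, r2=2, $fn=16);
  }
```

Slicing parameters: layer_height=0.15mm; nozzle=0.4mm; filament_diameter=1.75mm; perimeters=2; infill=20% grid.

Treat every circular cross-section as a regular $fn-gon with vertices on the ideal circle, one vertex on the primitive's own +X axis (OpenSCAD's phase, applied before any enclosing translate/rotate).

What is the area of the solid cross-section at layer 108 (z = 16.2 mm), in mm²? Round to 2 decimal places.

At z = 16.2 mm: the 9.5×24.5 cube contributes its full rectangle (area 232.75 mm²); the cone at (2.5, -2.5) contributes a regular 16-gon of circumradius 3.969 (interpolated between r1=4 and r2=2 at t=0.015) (area = (16/2)·3.969²·sin(360°/16) = 48.23 mm²); Merging all regions: the regions partially overlap — summed areas 280.98 mm² minus the doubly-counted overlap 5.81 mm² gives 275.17 mm² — area = 275.17 mm²; (whole slice rotated 60° about Z — lengths, areas and connectivity unchanged). Overall, the cross-section is a single solid region. Net area = 275.17 mm².

275.17 mm²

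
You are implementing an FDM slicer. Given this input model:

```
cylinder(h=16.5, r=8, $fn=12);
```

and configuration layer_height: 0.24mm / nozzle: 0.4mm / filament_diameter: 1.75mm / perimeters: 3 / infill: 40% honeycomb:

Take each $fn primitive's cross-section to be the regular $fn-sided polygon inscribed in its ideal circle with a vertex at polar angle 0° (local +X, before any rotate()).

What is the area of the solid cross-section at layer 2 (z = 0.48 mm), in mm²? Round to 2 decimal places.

At z = 0.48 mm: the r=8 cylinder contributes a regular 12-gon of circumradius 8 (area = (12/2)·8.000²·sin(360°/12) = 192.00 mm²). Overall, the cross-section is a single solid region. Net area = 192.00 mm².

192.00 mm²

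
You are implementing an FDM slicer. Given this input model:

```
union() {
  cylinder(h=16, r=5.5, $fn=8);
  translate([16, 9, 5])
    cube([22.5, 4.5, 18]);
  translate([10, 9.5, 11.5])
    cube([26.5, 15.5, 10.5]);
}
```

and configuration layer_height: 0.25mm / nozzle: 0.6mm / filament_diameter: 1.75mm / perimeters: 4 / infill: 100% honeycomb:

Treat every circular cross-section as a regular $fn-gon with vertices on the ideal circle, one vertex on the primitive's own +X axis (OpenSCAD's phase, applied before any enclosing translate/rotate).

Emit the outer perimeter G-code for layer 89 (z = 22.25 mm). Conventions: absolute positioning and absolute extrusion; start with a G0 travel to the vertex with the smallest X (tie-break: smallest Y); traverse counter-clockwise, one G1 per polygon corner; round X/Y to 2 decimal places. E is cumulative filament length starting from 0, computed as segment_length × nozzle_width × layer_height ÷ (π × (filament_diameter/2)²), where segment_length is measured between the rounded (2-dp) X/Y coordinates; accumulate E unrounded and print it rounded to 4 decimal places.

At z = 22.25 mm: the cylinder does not reach this height (z outside [0, 16]); the cube at (16, 9) (footprint 22.5×4.5) is included at this height; the cube at (10, 9.5) is absent (z outside [11.5, 22]); Taking the union: only the 22.5×4.5 cube at (16, 9) is present, so the union is just that shape — 1 connected region. The outline is a single polygon with 4 vertices. Extrusion per mm of travel: 0.6 × 0.25 / (π × 0.875²) = 0.062363. Accumulating E over each segment gives final E = 3.3676.

G0 X16.00 Y9.00 Z22.25
G1 X38.50 Y9.00 E1.4032
G1 X38.50 Y13.50 E1.6838
G1 X16.00 Y13.50 E3.0870
G1 X16.00 Y9.00 E3.3676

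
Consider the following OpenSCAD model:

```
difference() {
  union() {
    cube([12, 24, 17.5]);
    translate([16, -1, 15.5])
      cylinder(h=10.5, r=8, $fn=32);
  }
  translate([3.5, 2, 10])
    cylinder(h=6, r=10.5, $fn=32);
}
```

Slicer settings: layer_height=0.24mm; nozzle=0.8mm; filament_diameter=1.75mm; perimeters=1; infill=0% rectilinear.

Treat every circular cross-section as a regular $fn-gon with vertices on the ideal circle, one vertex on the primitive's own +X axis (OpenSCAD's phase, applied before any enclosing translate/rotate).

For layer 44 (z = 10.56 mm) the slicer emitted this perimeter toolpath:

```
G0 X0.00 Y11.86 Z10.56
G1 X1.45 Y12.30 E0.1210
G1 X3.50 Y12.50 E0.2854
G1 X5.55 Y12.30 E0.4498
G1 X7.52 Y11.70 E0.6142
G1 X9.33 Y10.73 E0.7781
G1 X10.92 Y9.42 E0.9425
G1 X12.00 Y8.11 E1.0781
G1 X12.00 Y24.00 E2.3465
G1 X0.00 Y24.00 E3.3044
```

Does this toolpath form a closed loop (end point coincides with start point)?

no

Start point (G0): (0.00, 11.86). End point (last G1): the path does not return to the start — open.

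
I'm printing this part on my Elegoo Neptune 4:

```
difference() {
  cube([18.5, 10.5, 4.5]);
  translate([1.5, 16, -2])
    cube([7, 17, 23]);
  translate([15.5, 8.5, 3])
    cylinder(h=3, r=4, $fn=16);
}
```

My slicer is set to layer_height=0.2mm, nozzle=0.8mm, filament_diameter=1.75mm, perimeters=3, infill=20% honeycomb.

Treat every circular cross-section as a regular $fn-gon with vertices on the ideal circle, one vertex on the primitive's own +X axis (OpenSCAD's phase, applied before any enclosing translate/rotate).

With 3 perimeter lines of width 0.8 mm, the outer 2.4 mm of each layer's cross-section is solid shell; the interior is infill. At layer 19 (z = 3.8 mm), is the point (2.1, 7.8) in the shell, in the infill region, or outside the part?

At z = 3.8 mm: the 18.5×10.5 cube contributes its full rectangle; the cube at (1.5, 16) (footprint 7×17) is included at this height; the r=4 cylinder at (15.5, 8.5) contributes a regular 16-gon of circumradius 4; After the difference (first − rest): starting from the 18.5×10.5 cube, the 7×17 cube at (1.5, 16) misses the remaining region (no effect); the r=4 cylinder at (15.5, 8.5) partially overlaps it — only the 36.38 mm² overlap (of its 48.98 mm²) is removed, clipping the outline — 1 connected region. Overall, the cross-section is a single solid region. The nearest boundary edge runs (0.00, 0.00)→(0.00, 10.50); distance from the point to it = 2.10 mm. The point is inside the cross-section, 2.10 mm from the nearest boundary — within the 2.4 mm shell band (3 × 0.8).

shell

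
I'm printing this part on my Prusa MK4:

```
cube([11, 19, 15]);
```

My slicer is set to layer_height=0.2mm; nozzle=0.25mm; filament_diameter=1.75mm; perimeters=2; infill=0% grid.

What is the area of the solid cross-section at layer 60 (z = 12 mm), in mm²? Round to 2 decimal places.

At z = 12 mm: the 11×19 cube contributes its full rectangle (area 209.00 mm²). Overall, the cross-section is a single solid region. Net area = 209.00 mm².

209.00 mm²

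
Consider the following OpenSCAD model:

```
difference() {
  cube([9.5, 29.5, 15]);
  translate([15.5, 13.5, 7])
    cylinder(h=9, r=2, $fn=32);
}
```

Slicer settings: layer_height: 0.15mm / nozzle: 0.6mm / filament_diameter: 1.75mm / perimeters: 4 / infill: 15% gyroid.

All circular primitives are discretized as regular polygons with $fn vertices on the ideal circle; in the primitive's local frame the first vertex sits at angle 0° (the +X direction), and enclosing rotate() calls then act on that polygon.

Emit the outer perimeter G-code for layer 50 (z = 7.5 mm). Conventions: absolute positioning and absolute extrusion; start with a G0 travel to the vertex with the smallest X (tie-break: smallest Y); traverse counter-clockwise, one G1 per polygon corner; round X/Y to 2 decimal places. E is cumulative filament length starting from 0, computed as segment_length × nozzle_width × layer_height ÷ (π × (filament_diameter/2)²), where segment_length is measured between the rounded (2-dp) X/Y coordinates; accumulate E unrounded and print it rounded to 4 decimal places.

G0 X0.00 Y0.00 Z7.50
G1 X9.50 Y0.00 E0.3555
G1 X9.50 Y29.50 E1.4593
G1 X0.00 Y29.50 E1.8148
G1 X0.00 Y0.00 E2.9186

At z = 7.5 mm: the cube is present — its section is the full 9.5×29.5 rectangle; the r=2 cylinder at (15.5, 13.5) gives a regular 32-gon of circumradius 2 (constant along its height); After the difference (first − rest): starting from the 9.5×29.5 cube, the r=2 cylinder at (15.5, 13.5) misses the remaining region (no effect) — 1 connected region. The outline is a single polygon with 4 vertices. Extrusion per mm of travel: 0.6 × 0.15 / (π × 0.875²) = 0.037418. Accumulating E over each segment gives final E = 2.9186.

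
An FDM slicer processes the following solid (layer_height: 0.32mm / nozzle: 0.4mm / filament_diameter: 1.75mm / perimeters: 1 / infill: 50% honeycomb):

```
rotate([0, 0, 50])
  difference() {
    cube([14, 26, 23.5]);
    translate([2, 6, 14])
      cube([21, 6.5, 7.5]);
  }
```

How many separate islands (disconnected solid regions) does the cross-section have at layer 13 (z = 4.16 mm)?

1

At z = 4.16 mm: the cube (footprint 14×26) is included at this height; the cube at (2, 6) is not intersected at this z (z outside [14, 21.5]); After the difference (first − rest): none of the subtracted shapes is present at this height, so the 14×26 cube is unchanged — 1 connected region; (rotated 50° about Z; rotation is an isometry so areas/perimeters/island counts are preserved). Overall, the cross-section is a single solid region. Island count = 1.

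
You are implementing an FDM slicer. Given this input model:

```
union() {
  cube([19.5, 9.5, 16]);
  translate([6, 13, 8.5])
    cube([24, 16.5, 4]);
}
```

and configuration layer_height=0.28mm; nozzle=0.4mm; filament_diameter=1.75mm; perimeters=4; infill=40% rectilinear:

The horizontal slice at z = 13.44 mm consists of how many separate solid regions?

1

At z = 13.44 mm: the 19.5×9.5 cube contributes its full rectangle; the cube at (6, 13) does not reach this height (z outside [8.5, 12.5]); Combining (union): only the 19.5×9.5 cube is present, so the union is just that shape — 1 connected region. The result has 1 disconnected region.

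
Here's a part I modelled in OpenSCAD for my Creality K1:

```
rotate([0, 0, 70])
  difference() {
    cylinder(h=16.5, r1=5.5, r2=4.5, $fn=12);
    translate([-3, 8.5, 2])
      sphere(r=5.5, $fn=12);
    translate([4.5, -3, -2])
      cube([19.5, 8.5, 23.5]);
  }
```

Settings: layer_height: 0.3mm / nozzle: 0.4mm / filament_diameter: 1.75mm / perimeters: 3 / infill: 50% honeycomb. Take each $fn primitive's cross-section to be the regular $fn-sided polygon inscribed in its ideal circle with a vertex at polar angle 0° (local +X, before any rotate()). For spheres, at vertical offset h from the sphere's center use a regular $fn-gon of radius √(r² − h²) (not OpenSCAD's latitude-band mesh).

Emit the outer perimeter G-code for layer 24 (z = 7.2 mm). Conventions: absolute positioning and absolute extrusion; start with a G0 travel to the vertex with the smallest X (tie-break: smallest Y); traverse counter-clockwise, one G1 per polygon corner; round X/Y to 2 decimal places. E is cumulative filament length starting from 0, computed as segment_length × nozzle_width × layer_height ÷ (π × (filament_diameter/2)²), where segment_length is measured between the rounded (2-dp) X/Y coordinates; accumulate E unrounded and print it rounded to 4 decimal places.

G0 X-4.99 Y-0.88 Z7.20
G1 X-3.88 Y-3.25 E0.1306
G1 X-1.73 Y-4.76 E0.2616
G1 X0.88 Y-4.99 E0.3924
G1 X3.25 Y-3.88 E0.5229
G1 X4.76 Y-1.73 E0.6540
G1 X4.99 Y0.88 E0.7847
G1 X3.88 Y3.25 E0.9153
G1 X3.52 Y3.51 E0.9374
G1 X-0.44 Y4.95 E1.1477
G1 X-0.88 Y4.99 E1.1697
G1 X-3.25 Y3.88 E1.3003
G1 X-4.76 Y1.73 E1.4313
G1 X-4.99 Y-0.88 E1.5621

At z = 7.2 mm: the cone: at t=0.436 of its height the radius interpolates to r₁+(r₂−r₁)t = 5.064, giving a regular 12-gon of that circumradius; the r=5.5 sphere at (-3, 8.5) contributes a regular 12-gon of circumradius √(5.5²−5.2²) = 1.792; the cube at (4.5, -3) (footprint 19.5×8.5) is included at this height; Taking the first minus the rest: starting from the cone, the r=5.5 sphere at (-3, 8.5) misses the remaining region (no effect); the 19.5×8.5 cube at (4.5, -3) partially overlaps it — only the 1.19 mm² overlap (of its 165.75 mm²) is removed, clipping the outline — 1 connected region; (whole slice rotated 70° about Z — lengths, areas and connectivity unchanged). The outline is a single polygon with 13 vertices. Extrusion per mm of travel: 0.4 × 0.3 / (π × 0.875²) = 0.049890. Accumulating E over each segment gives final E = 1.5621.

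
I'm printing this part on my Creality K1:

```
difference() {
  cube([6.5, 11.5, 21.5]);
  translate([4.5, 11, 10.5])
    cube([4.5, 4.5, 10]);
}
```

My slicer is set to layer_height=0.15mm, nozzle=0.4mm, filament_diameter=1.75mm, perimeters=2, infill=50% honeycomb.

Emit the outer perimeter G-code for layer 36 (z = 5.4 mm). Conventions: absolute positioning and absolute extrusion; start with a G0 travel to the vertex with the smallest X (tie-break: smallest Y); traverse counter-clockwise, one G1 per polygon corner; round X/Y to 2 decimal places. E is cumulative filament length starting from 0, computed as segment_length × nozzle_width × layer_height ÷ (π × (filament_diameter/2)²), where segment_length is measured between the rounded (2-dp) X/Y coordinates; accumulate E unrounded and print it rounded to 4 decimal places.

G0 X0.00 Y0.00 Z5.40
G1 X6.50 Y0.00 E0.1621
G1 X6.50 Y11.50 E0.4490
G1 X0.00 Y11.50 E0.6112
G1 X0.00 Y0.00 E0.8980

At z = 5.4 mm: the 6.5×11.5 cube contributes its full rectangle; the cube at (4.5, 11) is absent (z outside [10.5, 20.5]); After the difference (first − rest): none of the subtracted shapes is present at this height, so the 6.5×11.5 cube is unchanged — 1 connected region. The outline is a single polygon with 4 vertices. Extrusion per mm of travel: 0.4 × 0.15 / (π × 0.875²) = 0.024945. Accumulating E over each segment gives final E = 0.8980.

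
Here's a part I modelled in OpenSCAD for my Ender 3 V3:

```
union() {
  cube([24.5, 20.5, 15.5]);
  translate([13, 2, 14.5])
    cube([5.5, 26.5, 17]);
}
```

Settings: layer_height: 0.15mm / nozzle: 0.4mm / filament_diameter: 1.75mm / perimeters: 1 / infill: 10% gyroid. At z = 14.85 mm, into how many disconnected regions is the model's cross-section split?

At z = 14.85 mm: the 24.5×20.5 cube contributes its full rectangle; the 5.5×26.5 cube at (13, 2) contributes its full rectangle; Taking the union: the regions partially overlap (shared area 101.75 mm²), so overlapping operands fuse into one piece — 1 connected region. The result has 1 disconnected region.

1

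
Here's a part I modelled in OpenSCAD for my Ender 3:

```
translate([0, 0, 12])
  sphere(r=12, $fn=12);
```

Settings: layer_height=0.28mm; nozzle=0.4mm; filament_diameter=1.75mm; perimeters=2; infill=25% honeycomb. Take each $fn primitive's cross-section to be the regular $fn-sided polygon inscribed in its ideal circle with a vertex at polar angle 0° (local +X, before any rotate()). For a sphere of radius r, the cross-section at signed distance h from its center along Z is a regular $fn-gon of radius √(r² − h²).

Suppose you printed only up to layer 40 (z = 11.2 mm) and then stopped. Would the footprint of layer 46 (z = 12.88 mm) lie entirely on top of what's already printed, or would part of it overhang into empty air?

Compare the two slices. At z = 11.2: the r=12 sphere contributes a regular 12-gon of circumradius √(12²−0.8²) = 11.973 (area = (12/2)·11.973²·sin(360°/12) = 430.08 mm²). At z = 12.88: the r=12 sphere contributes a regular 12-gon of circumradius √(12²−0.88²) = 11.968 (area = (12/2)·11.968²·sin(360°/12) = 429.68 mm²). Checking containment: the cross-section at z = 12.88 is a subset of the cross-section at z = 11.2.

entirely on top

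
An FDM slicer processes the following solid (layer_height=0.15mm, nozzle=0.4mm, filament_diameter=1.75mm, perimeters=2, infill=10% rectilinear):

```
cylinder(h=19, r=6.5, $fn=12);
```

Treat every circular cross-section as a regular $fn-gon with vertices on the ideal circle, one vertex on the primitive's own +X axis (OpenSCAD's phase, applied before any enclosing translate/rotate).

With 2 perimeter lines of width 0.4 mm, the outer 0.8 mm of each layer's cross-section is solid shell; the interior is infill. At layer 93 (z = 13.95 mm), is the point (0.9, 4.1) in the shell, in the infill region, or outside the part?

At z = 13.95 mm: the r=6.5 cylinder gives a regular 12-gon of circumradius 6.5 (constant along its height). Overall, the cross-section is a single solid region. The nearest boundary edge runs (3.25, 5.63)→(0.00, 6.50); distance from the point to it = 2.09 mm. The point is inside the cross-section and 2.09 mm from the nearest boundary — more than the 0.8 mm shell width (2 × 0.4), so it's in the infill interior.

infill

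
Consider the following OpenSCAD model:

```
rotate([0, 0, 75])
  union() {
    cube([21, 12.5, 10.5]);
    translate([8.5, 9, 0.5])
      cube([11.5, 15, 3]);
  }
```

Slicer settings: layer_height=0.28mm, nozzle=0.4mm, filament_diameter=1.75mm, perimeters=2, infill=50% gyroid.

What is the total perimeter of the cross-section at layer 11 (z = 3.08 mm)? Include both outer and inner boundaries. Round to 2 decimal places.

90.00 mm

At z = 3.08 mm: the cube (footprint 21×12.5) is included at this height (perimeter 67.00 mm); the cube at (8.5, 9) (footprint 11.5×15) is included at this height (perimeter 53.00 mm); Merging all regions: the regions partially overlap (shared area 40.25 mm²), so the edge portions inside another operand are dropped and the merged outline is re-measured after clipping — boundary = 90.00 mm; (whole slice rotated 75° about Z — lengths, areas and connectivity unchanged). Overall, the cross-section is a single solid region. Total boundary length (outer) = 90.00 mm.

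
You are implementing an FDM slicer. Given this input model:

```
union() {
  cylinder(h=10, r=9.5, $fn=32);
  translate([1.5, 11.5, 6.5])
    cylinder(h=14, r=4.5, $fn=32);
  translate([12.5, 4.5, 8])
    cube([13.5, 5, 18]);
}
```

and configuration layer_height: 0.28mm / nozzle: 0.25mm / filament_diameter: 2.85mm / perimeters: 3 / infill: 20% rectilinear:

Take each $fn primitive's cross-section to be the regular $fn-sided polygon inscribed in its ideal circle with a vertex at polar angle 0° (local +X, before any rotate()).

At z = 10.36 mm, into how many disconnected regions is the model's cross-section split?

2

At z = 10.36 mm: the cylinder is absent (z outside [0, 10]); the r=4.5 cylinder at (1.5, 11.5) contributes a regular 32-gon of circumradius 4.5; the cube at (12.5, 4.5) is present — its section is the full 13.5×5 rectangle; Taking the union: the 2 present regions are separate (no shared area or edge), so areas and boundary lengths simply add and each stays a separate island — 2 connected regions. The result has 2 disconnected regions.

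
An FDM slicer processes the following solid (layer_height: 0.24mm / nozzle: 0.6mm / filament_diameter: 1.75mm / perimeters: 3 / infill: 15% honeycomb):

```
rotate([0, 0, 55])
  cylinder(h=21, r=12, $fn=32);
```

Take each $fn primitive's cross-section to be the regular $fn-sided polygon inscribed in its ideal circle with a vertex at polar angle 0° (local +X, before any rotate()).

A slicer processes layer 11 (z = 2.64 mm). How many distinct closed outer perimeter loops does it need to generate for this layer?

At z = 2.64 mm: the r=12 cylinder contributes a regular 32-gon of circumradius 12; (whole slice rotated 55° about Z — lengths, areas and connectivity unchanged). The result has 1 disconnected region.

1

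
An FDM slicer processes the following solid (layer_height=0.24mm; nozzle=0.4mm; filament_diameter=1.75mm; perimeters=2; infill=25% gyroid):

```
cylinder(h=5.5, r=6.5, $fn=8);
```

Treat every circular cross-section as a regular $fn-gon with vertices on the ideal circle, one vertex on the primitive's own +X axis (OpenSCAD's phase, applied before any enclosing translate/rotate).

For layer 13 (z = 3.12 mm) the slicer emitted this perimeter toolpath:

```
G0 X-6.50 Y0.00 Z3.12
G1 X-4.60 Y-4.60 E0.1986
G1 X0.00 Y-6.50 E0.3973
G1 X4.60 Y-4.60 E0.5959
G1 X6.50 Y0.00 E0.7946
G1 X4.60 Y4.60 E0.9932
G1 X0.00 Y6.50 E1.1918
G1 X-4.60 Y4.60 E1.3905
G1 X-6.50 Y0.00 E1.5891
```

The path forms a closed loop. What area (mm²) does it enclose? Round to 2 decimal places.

119.60 mm²

Apply the shoelace formula to the sequence of (X, Y) vertices; enclosed area = 119.60 mm².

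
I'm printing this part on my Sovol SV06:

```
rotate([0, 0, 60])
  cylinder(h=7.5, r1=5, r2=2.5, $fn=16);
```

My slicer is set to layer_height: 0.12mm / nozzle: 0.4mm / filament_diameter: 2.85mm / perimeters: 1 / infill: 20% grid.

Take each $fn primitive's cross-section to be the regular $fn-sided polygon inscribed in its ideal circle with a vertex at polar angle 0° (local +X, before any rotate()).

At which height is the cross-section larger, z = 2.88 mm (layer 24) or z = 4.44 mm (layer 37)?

layer 24 (z = 2.88 mm)

Layer 24 (z = 2.88): the cone contributes a regular 16-gon of circumradius 4.040 (interpolated between r1=5 and r2=2.5 at t=0.384) (area = (16/2)·4.040²·sin(360°/16) = 49.97 mm²); (whole slice rotated 60° about Z — lengths, areas and connectivity unchanged). So its area = 49.97 mm². Layer 37 (z = 4.44): the cone contributes a regular 16-gon of circumradius 3.520 (interpolated between r1=5 and r2=2.5 at t=0.592) (area = (16/2)·3.520²·sin(360°/16) = 37.93 mm²); (rotated 60° about Z; rotation is an isometry so areas/perimeters/island counts are preserved). So its area = 37.93 mm². Layer 24 is larger (49.97 vs 37.93 mm²).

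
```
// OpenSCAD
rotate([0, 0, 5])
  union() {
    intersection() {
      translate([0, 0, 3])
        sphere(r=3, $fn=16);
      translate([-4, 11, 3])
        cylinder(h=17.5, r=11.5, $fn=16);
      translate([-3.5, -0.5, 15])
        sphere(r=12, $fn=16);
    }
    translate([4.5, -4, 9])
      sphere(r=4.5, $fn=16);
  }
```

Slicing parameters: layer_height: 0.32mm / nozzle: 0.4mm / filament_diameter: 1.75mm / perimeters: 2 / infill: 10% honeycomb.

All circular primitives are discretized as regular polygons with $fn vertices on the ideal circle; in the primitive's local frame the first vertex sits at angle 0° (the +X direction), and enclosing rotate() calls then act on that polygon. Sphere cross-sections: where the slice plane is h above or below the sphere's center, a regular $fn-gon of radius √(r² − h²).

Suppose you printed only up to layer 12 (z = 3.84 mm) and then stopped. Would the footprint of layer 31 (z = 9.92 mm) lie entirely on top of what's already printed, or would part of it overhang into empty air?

Compare the two slices. At z = 3.84: the r=3 sphere slices to a regular 16-gon of circumradius 2.880 (√(r²−h²) with h=0.84 from center) (area = (16/2)·2.880²·sin(360°/16) = 25.39 mm²); the r=11.5 cylinder at (-4, 11) gives a regular 16-gon of circumradius 11.5 (constant along its height) (area = (16/2)·11.500²·sin(360°/16) = 404.88 mm²); the r=12 sphere at (-3.5, -0.5) contributes a regular 16-gon of circumradius √(12²−11.16²) = 4.411 (area = (16/2)·4.411²·sin(360°/16) = 59.56 mm²); After intersecting: the r=11.5 cylinder at (-4, 11) partially overlaps the r=3 sphere; clipping to the common part keeps 9.99 mm²; the r=12 sphere at (-3.5, -0.5) partially overlaps the running intersection; clipping to the common part keeps 6.86 mm² — area = 6.86 mm²; the sphere at (4.5, -4) is absent (|z−center|=5.160 > r=4.5); Merging all regions: only the result so far is present, so the union is just that shape — area = 6.86 mm²; (rotated 5° about Z; rotation is an isometry so areas/perimeters/island counts are preserved). At z = 9.92: the sphere is absent (|z−center|=6.920 > r=3); the r=11.5 cylinder at (-4, 11) contributes a regular 16-gon of circumradius 11.5 (area = (16/2)·11.500²·sin(360°/16) = 404.88 mm²); the r=12 sphere at (-3.5, -0.5) slices to a regular 16-gon of circumradius 10.872 (√(r²−h²) with h=5.08 from center) (area = (16/2)·10.872²·sin(360°/16) = 361.85 mm²); Keeping only the common overlap: at least one operand is absent at this height, so nothing remains; the r=4.5 sphere at (4.5, -4) contributes a regular 16-gon of circumradius √(4.5²−0.92²) = 4.405 (area = (16/2)·4.405²·sin(360°/16) = 59.40 mm²); Taking the union: only the r=4.5 sphere at (4.5, -4) is present, so the union is just that shape — area = 59.40 mm²; (rotated 5° about Z; rotation is an isometry so areas/perimeters/island counts are preserved). Checking containment: at z = 9.92 the cross-section extends beyond the z = 3.84 cross-section by about 59.40 mm².

part overhangs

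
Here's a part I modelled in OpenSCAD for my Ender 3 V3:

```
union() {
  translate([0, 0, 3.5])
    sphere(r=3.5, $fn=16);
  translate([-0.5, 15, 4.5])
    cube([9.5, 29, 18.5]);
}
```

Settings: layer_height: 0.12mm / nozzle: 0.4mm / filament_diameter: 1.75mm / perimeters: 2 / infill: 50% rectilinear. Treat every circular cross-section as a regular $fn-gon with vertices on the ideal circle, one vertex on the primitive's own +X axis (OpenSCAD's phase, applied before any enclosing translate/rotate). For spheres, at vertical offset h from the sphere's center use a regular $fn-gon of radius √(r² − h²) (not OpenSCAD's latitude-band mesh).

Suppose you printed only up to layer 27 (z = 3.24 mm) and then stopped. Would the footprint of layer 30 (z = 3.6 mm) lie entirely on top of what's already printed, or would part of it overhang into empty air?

Compare the two slices. At z = 3.24: the r=3.5 sphere slices to a regular 16-gon of circumradius 3.490 (√(r²−h²) with h=0.26 from center) (area = (16/2)·3.490²·sin(360°/16) = 37.30 mm²); the cube at (-0.5, 15) is not intersected at this z (z outside [4.5, 23]); Taking the union: only the r=3.5 sphere is present, so the union is just that shape — area = 37.30 mm². At z = 3.6: the r=3.5 sphere contributes a regular 16-gon of circumradius √(3.5²−0.1²) = 3.499 (area = (16/2)·3.499²·sin(360°/16) = 37.47 mm²); the cube at (-0.5, 15) is absent (z outside [4.5, 23]); Merging all regions: only the r=3.5 sphere is present, so the union is just that shape — area = 37.47 mm². Checking containment: the cross-section at z = 3.6 is a subset of the cross-section at z = 3.24.

entirely on top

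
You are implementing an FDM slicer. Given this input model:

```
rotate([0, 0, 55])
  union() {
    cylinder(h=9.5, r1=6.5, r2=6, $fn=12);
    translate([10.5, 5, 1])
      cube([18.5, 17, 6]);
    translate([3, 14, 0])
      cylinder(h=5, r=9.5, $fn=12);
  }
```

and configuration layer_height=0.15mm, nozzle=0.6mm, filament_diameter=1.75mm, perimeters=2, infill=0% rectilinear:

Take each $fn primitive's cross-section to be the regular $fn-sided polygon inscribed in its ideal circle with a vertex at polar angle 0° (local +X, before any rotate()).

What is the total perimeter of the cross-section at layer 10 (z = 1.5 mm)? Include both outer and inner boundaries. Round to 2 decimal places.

At z = 1.5 mm: the cone (r1=6.5→r2=6) has section circumradius 6.421 here — a regular 12-gon (perimeter = 2·12·6.421·sin(180°/12) = 39.89 mm); the cube at (10.5, 5) (footprint 18.5×17) is included at this height (perimeter 71.00 mm); the cylinder at (3, 14): section is a regular 12-gon, circumradius r=9.5 (perimeter = 2·12·9.500·sin(180°/12) = 59.01 mm); Combining (union): the regions partially overlap (shared area 18.60 mm²), so the edge portions inside another operand are dropped and the merged outline is re-measured after clipping — boundary = 134.49 mm; (whole slice rotated 55° about Z — lengths, areas and connectivity unchanged). Overall, the cross-section is a single solid region. Total boundary length (outer) = 134.49 mm.

134.49 mm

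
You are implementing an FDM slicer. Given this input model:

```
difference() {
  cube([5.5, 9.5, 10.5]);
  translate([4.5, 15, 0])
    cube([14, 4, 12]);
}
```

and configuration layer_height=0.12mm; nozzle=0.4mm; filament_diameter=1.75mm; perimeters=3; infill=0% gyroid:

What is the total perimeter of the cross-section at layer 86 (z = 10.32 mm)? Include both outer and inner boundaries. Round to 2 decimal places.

At z = 10.32 mm: the cube (footprint 5.5×9.5) is included at this height (perimeter 30.00 mm); the cube at (4.5, 15) (footprint 14×4) is included at this height (perimeter 36.00 mm); After the difference (first − rest): starting from the 5.5×9.5 cube, the 14×4 cube at (4.5, 15) misses the remaining region (no effect) — boundary = 30.00 mm. Overall, the cross-section is a single solid region. Total boundary length (outer) = 30.00 mm.

30.00 mm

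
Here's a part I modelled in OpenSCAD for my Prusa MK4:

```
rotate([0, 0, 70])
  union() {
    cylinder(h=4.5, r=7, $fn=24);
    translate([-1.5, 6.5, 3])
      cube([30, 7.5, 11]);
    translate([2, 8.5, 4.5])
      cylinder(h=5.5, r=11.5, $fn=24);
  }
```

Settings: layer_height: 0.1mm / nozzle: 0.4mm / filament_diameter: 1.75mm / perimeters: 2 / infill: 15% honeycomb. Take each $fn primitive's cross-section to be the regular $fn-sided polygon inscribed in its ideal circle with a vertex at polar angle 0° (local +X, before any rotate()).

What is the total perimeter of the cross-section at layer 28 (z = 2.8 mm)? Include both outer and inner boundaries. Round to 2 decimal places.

At z = 2.8 mm: the r=7 cylinder contributes a regular 24-gon of circumradius 7 (perimeter = 2·24·7.000·sin(180°/24) = 43.86 mm); the cube at (-1.5, 6.5) is absent (z outside [3, 14]); the cylinder at (2, 8.5) is not intersected at this z (z outside [4.5, 10]); Merging all regions: only the r=7 cylinder is present, so the union is just that shape — boundary = 43.86 mm; (whole slice rotated 70° about Z — lengths, areas and connectivity unchanged). Overall, the cross-section is a single solid region. Total boundary length (outer) = 43.86 mm.

43.86 mm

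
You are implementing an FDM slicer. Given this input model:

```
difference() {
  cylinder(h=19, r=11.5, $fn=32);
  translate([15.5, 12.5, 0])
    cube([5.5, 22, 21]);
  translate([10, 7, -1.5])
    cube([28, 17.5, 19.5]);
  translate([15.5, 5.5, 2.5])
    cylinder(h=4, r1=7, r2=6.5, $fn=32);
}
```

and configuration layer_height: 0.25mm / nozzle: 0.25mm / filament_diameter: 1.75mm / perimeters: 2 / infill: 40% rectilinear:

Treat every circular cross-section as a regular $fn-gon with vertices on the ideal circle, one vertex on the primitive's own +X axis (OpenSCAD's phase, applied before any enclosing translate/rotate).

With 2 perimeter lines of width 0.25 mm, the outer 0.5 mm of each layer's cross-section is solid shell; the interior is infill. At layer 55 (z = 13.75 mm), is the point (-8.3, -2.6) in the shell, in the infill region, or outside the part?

infill

At z = 13.75 mm: the r=11.5 cylinder contributes a regular 32-gon of circumradius 11.5; the cube at (15.5, 12.5) is present — its section is the full 5.5×22 rectangle; the cube at (10, 7) is present — its section is the full 28×17.5 rectangle; the cone at (15.5, 5.5) is not intersected at this z (z outside [2.5, 6.5]); Subtracting the remaining from the first: starting from the r=11.5 cylinder, the 5.5×22 cube at (15.5, 12.5) misses the remaining region (no effect); the 28×17.5 cube at (10, 7) misses the remaining region (no effect) — 1 connected region. Overall, the cross-section is a single solid region. The nearest boundary edge runs (-10.62, -4.40)→(-11.28, -2.24); distance from the point to it = 2.75 mm. The point is inside the cross-section and 2.75 mm from the nearest boundary — more than the 0.5 mm shell width (2 × 0.25), so it's in the infill interior.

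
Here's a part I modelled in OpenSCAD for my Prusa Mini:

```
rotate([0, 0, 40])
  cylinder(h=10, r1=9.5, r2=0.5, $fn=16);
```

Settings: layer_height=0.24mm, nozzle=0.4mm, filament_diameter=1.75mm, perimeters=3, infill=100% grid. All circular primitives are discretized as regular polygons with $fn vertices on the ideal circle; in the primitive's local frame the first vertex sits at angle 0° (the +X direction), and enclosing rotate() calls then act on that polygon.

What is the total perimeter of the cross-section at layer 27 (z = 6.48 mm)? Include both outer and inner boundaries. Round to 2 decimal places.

At z = 6.48 mm: the cone contributes a regular 16-gon of circumradius 3.668 (interpolated between r1=9.5 and r2=0.5 at t=0.648) (perimeter = 2·16·3.668·sin(180°/16) = 22.90 mm); (rotated 40° about Z; rotation is an isometry so areas/perimeters/island counts are preserved). Overall, the cross-section is a single solid region. Total boundary length (outer) = 22.90 mm.

22.90 mm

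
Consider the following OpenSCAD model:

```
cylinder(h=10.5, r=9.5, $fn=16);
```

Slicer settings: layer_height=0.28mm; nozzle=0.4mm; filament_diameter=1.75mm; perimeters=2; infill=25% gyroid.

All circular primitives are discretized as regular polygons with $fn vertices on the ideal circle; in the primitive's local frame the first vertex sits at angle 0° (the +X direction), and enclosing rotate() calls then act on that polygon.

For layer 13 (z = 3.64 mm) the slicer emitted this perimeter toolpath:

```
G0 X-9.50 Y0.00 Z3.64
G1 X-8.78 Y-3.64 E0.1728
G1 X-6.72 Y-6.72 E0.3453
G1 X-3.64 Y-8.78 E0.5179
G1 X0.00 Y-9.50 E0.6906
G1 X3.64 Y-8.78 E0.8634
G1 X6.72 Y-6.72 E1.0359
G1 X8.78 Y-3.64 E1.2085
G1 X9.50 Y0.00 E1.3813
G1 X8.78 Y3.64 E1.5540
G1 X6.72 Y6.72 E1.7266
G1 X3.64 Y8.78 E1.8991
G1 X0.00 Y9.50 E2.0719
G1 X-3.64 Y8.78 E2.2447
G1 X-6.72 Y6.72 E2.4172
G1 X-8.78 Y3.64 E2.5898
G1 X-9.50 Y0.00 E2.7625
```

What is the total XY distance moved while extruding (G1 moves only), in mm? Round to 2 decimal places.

Sum the Euclidean lengths of each G1 segment: total = 59.33 mm.

59.33 mm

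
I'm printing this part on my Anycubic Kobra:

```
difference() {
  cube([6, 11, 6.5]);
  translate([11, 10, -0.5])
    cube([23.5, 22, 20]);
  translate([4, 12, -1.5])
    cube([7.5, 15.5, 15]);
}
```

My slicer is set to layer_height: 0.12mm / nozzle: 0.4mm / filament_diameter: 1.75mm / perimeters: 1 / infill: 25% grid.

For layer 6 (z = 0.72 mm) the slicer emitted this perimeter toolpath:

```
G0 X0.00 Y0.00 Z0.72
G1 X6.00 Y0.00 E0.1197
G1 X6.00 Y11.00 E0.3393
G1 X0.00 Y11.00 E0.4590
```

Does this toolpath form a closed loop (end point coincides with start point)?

no

Start point (G0): (0.00, 0.00). End point (last G1): the path does not return to the start — open.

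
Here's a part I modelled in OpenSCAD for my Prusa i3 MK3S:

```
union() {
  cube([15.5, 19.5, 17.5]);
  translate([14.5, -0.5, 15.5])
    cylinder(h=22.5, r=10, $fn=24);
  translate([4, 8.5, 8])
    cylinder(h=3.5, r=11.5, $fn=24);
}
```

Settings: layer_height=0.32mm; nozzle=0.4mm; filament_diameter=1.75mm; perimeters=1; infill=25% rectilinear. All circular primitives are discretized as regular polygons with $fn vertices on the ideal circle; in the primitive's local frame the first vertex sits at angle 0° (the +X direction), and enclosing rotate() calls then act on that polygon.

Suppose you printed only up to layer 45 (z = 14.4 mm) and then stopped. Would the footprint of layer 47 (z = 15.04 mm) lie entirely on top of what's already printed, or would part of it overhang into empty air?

entirely on top

Compare the two slices. At z = 14.4: the cube (footprint 15.5×19.5) is included at this height (area 302.25 mm²); the cylinder at (14.5, -0.5) does not reach this height (z outside [15.5, 38]); the cylinder at (4, 8.5) is not intersected at this z (z outside [8, 11.5]); Combining (union): only the 15.5×19.5 cube is present, so the union is just that shape — area = 302.25 mm². At z = 15.04: the cube is present — its section is the full 15.5×19.5 rectangle (area 302.25 mm²); the cylinder at (14.5, -0.5) is not intersected at this z (z outside [15.5, 38]); the cylinder at (4, 8.5) is not intersected at this z (z outside [8, 11.5]); Merging all regions: only the 15.5×19.5 cube is present, so the union is just that shape — area = 302.25 mm². Checking containment: the cross-section at z = 15.04 is a subset of the cross-section at z = 14.4.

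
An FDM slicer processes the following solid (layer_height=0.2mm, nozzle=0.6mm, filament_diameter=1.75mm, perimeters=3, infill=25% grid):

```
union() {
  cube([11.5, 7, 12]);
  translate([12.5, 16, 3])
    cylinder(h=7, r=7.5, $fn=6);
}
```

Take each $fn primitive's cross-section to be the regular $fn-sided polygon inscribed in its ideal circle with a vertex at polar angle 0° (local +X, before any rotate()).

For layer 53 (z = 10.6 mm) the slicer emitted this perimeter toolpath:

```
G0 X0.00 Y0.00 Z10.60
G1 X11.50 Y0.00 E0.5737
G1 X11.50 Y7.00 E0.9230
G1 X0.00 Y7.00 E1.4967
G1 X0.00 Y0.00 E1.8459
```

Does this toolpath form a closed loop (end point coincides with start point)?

yes

Start point (G0): (0.00, 0.00). End point (last G1): the path returns to the start — closed.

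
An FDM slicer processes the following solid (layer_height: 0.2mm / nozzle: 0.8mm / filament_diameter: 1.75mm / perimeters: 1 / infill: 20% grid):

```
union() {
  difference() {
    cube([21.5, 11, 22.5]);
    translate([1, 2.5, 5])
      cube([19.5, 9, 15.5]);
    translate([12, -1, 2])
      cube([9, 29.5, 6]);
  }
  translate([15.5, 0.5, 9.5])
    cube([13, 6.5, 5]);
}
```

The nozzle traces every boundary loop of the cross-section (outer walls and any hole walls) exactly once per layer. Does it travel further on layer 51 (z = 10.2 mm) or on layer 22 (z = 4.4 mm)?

layer 51 (z = 10.2 mm)

Layer 51 (z = 10.2): the cube (footprint 21.5×11) is included at this height (perimeter 65.00 mm); the cube at (1, 2.5) (footprint 19.5×9) is included at this height (perimeter 57.00 mm); the cube at (12, -1) is not intersected at this z (z outside [2, 8]); Taking the first minus the rest: starting from the 21.5×11 cube, the 19.5×9 cube at (1, 2.5) partially overlaps it — only the 165.75 mm² overlap (of its 175.50 mm²) is removed, clipping the outline — boundary = 82.00 mm; the cube at (15.5, 0.5) (footprint 13×6.5) is included at this height (perimeter 39.00 mm); Combining (union): the regions partially overlap (shared area 16.50 mm²), so the edge portions inside another operand are dropped and the merged outline is re-measured after clipping — boundary = 96.00 mm. So its perimeter = 96.00 mm. Layer 22 (z = 4.4): the cube is present — its section is the full 21.5×11 rectangle (perimeter 65.00 mm); the cube at (1, 2.5) is not intersected at this z (z outside [5, 20.5]); the cube at (12, -1) (footprint 9×29.5) is included at this height (perimeter 77.00 mm); Subtracting the remaining from the first: starting from the 21.5×11 cube, the 9×29.5 cube at (12, -1) partially overlaps it — only the 99.00 mm² overlap (of its 265.50 mm²) is removed, clipping the outline — boundary = 69.00 mm; the cube at (15.5, 0.5) is not intersected at this z (z outside [9.5, 14.5]); Merging all regions: only that combined region is present, so the union is just that shape — boundary = 69.00 mm. So its perimeter = 69.00 mm. Layer 51 is larger (96.00 vs 69.00 mm).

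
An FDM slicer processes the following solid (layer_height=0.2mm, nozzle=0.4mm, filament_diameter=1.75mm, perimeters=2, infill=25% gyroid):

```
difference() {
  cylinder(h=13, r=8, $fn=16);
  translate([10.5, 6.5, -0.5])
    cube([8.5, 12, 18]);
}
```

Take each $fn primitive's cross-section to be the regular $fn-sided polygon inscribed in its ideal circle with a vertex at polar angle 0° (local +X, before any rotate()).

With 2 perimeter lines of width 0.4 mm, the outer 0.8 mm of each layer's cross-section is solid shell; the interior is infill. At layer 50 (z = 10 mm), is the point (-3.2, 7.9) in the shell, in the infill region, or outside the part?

At z = 10 mm: the r=8 cylinder contributes a regular 16-gon of circumradius 8; the 8.5×12 cube at (10.5, 6.5) contributes its full rectangle; After the difference (first − rest): starting from the r=8 cylinder, the 8.5×12 cube at (10.5, 6.5) misses the remaining region (no effect) — 1 connected region. Overall, the cross-section is a single solid region. The nearest boundary edge runs (-5.66, 5.66)→(-3.06, 7.39); distance from the point to it = 0.53 mm. The point is not inside any of the regions above, so it lies outside the cross-section (0.53 mm from the nearest boundary).

outside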